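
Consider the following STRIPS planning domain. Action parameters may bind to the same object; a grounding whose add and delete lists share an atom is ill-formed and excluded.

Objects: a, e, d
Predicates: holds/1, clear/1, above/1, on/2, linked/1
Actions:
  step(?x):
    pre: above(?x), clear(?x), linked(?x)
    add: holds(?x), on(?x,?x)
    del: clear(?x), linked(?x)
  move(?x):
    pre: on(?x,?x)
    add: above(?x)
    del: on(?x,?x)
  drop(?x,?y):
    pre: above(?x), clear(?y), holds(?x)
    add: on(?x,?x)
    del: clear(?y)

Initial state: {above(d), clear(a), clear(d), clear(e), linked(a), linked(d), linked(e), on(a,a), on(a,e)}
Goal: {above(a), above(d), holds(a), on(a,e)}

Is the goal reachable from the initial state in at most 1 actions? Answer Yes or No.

1. move(a)  →  {above(a), above(d), clear(a), clear(d), clear(e), linked(a), linked(d), linked(e), on(a,e)}
2. step(a)  →  {above(a), above(d), clear(d), clear(e), holds(a), linked(d), linked(e), on(a,a), on(a,e)}
optimal plan length = 2; 2 > 1

No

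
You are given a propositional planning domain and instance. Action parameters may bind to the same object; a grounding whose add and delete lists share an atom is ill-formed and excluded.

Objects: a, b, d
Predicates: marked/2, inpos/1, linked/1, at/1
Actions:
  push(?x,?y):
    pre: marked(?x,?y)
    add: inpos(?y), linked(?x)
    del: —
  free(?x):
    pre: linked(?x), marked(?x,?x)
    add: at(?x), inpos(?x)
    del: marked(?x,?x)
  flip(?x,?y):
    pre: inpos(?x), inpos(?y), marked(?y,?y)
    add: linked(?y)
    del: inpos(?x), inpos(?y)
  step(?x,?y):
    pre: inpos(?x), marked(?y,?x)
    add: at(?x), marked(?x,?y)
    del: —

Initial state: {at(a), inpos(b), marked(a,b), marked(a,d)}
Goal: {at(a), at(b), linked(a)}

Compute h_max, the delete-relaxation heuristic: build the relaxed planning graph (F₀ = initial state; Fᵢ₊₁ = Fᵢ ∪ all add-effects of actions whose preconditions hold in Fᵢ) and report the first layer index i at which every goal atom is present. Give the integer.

1

F0 = init (4 atoms)
F1 = F0 ∪ {at(b), inpos(d), linked(a), marked(b,a)}  (8 atoms)
goal ⊆ F1  ⇒  h_max = 1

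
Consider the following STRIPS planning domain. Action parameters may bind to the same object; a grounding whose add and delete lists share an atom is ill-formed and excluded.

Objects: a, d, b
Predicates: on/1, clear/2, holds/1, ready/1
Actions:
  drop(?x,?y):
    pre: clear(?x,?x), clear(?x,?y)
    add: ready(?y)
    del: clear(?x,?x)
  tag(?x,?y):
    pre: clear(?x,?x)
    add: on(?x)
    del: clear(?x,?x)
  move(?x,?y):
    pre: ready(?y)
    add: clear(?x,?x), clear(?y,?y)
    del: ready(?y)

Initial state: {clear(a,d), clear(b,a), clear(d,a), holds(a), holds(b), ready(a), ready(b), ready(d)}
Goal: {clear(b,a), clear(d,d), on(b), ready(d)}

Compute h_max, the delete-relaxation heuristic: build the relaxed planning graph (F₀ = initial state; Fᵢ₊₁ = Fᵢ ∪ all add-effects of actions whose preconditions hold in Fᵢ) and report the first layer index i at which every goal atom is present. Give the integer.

2

F0 = init (8 atoms)
F1 = F0 ∪ {clear(a,a), clear(b,b), clear(d,d)}  (11 atoms)
F2 = F1 ∪ {on(a), on(b), on(d)}  (14 atoms)
goal ⊆ F2  ⇒  h_max = 2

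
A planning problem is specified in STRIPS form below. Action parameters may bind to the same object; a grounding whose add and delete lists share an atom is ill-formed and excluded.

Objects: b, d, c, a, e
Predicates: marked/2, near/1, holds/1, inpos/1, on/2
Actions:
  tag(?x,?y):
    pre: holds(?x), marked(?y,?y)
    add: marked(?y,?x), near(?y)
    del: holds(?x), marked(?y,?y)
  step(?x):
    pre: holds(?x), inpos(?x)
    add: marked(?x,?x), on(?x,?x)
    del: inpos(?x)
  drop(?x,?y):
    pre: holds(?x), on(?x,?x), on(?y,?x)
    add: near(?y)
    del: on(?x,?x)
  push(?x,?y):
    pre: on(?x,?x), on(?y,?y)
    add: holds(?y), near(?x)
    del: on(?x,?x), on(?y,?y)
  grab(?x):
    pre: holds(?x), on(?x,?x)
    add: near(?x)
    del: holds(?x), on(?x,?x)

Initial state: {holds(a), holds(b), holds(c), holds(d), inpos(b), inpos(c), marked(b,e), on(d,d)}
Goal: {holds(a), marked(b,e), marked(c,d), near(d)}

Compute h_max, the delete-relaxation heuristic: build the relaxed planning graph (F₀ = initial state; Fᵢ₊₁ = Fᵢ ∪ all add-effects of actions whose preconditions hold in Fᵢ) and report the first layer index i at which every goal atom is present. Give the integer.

2

F0 = init (8 atoms)
F1 = F0 ∪ {marked(b,b), marked(c,c), near(d), on(b,b), on(c,c)}  (13 atoms)
F2 = F1 ∪ {marked(b,a), marked(b,c), marked(b,d), marked(c,a), marked(c,b), marked(c,d), near(b), near(c)}  (21 atoms)
goal ⊆ F2  ⇒  h_max = 2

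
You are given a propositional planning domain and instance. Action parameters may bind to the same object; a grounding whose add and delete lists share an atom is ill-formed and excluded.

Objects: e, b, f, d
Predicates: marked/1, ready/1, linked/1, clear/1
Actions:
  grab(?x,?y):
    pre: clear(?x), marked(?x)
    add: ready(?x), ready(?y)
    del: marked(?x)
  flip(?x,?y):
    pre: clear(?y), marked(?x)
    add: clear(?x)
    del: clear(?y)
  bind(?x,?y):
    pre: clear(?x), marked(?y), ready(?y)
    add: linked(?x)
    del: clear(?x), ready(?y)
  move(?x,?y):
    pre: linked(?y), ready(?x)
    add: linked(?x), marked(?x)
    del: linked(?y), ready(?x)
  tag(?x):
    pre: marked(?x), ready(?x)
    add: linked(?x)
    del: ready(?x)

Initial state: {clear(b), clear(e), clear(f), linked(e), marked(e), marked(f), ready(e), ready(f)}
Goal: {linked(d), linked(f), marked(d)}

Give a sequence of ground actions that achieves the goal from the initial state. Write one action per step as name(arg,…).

1. grab(e,d)  →  {clear(b), clear(e), clear(f), linked(e), marked(f), ready(d), ready(e), ready(f)}
2. bind(f,f)  →  {clear(b), clear(e), linked(e), linked(f), marked(f), ready(d), ready(e)}
3. move(d,e)  →  {clear(b), clear(e), linked(d), linked(f), marked(d), marked(f), ready(e)}

grab(e,d); bind(f,f); move(d,e)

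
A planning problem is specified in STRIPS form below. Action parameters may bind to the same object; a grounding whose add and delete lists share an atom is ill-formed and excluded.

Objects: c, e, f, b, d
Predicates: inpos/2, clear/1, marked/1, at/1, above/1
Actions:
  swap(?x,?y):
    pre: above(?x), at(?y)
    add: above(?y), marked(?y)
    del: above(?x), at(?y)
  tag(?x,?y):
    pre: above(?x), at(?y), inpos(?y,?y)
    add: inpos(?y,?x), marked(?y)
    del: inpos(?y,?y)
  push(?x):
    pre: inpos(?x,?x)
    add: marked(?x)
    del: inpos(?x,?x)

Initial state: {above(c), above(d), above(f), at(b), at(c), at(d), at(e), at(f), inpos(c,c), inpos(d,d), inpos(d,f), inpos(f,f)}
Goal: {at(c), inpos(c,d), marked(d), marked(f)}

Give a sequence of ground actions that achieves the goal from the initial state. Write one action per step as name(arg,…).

swap(c,f); swap(f,d); tag(d,c)

1. swap(c,f)  →  {above(d), above(f), at(b), at(c), at(d), at(e), inpos(c,c), inpos(d,d), inpos(d,f), inpos(f,f), marked(f)}
2. swap(f,d)  →  {above(d), at(b), at(c), at(e), inpos(c,c), inpos(d,d), inpos(d,f), inpos(f,f), marked(d), marked(f)}
3. tag(d,c)  →  {above(d), at(b), at(c), at(e), inpos(c,d), inpos(d,d), inpos(d,f), inpos(f,f), marked(c), marked(d), marked(f)}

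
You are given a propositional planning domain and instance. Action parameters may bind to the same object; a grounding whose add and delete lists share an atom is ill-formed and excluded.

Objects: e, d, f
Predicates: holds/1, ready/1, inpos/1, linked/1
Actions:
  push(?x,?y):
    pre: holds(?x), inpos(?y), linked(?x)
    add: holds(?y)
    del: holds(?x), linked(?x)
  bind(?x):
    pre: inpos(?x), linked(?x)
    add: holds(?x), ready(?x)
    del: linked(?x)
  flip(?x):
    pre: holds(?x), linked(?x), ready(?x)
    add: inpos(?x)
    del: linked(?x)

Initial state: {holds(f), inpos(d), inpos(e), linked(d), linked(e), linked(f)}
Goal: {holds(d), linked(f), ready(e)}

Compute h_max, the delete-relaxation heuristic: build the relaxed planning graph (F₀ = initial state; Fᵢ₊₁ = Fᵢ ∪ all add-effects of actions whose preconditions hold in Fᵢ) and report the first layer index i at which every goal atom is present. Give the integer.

1

F0 = init (6 atoms)
F1 = F0 ∪ {holds(d), holds(e), ready(d), ready(e)}  (10 atoms)
goal ⊆ F1  ⇒  h_max = 1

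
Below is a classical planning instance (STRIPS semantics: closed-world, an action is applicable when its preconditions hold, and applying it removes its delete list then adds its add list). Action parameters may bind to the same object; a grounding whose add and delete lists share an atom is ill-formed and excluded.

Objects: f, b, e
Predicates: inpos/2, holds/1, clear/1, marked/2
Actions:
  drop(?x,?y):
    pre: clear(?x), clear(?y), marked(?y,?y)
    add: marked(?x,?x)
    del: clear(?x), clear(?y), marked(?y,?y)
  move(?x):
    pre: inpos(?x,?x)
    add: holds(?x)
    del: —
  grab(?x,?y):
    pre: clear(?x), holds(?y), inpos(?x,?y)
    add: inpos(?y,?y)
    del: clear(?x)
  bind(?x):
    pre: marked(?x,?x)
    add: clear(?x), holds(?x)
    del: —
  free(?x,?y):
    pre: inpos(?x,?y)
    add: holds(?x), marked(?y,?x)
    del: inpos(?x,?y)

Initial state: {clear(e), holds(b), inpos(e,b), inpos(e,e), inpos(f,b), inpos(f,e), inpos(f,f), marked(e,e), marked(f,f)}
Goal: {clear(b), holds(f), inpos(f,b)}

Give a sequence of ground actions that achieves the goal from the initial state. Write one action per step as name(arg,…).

1. move(f)  →  {clear(e), holds(b), holds(f), inpos(e,b), inpos(e,e), inpos(f,b), inpos(f,e), inpos(f,f), marked(e,e), marked(f,f)}
2. grab(e,b)  →  {holds(b), holds(f), inpos(b,b), inpos(e,b), inpos(e,e), inpos(f,b), inpos(f,e), inpos(f,f), marked(e,e), marked(f,f)}
3. free(b,b)  →  {holds(b), holds(f), inpos(e,b), inpos(e,e), inpos(f,b), inpos(f,e), inpos(f,f), marked(b,b), marked(e,e), marked(f,f)}
4. bind(b)  →  {clear(b), holds(b), holds(f), inpos(e,b), inpos(e,e), inpos(f,b), inpos(f,e), inpos(f,f), marked(b,b), marked(e,e), marked(f,f)}

move(f); grab(e,b); free(b,b); bind(b)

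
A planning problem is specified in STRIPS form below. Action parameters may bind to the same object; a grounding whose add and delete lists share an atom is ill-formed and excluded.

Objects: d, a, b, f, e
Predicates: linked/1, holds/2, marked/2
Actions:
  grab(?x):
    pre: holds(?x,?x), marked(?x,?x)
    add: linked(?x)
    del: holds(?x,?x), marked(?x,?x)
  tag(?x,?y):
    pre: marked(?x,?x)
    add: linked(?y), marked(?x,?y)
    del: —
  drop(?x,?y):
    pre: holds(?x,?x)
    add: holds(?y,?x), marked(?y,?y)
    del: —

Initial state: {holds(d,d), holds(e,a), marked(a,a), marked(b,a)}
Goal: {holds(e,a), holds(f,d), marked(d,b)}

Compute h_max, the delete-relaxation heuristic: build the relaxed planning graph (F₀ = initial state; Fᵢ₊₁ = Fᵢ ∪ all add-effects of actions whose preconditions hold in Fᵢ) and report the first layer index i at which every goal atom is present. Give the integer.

2

F0 = init (4 atoms)
F1 = F0 ∪ {holds(a,d), holds(b,d), holds(e,d), holds(f,d), linked(a), linked(b), linked(d), linked(e), linked(f), marked(a,b), marked(a,d), marked(a,e), marked(a,f), marked(b,b), marked(d,d), marked(e,e), marked(f,f)}  (21 atoms)
F2 = F1 ∪ {marked(b,d), marked(b,e), marked(b,f), marked(d,a), marked(d,b), marked(d,e), marked(d,f), marked(e,a), marked(e,b), marked(e,d), marked(e,f), marked(f,a), marked(f,b), marked(f,d), marked(f,e)}  (36 atoms)
goal ⊆ F2  ⇒  h_max = 2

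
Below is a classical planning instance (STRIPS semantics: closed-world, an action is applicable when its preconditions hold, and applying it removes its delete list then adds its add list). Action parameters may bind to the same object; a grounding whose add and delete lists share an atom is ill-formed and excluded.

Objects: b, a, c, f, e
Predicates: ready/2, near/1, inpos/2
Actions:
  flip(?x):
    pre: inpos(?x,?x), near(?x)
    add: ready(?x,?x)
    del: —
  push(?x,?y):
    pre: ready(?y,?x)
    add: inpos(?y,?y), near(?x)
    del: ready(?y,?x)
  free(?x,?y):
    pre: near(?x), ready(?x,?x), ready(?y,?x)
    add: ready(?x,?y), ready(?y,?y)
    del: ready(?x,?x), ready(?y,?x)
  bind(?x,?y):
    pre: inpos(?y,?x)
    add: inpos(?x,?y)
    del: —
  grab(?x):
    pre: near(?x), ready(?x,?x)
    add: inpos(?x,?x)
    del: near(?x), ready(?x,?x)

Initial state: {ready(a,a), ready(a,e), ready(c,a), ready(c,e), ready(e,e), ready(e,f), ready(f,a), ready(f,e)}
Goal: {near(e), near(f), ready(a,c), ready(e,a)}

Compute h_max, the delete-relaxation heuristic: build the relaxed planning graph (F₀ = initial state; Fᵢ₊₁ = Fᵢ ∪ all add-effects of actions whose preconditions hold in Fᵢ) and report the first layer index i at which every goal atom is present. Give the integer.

2

F0 = init (8 atoms)
F1 = F0 ∪ {inpos(a,a), inpos(c,c), inpos(e,e), inpos(f,f), near(a), near(e), near(f)}  (15 atoms)
F2 = F1 ∪ {ready(a,c), ready(a,f), ready(c,c), ready(e,a), ready(e,c), ready(f,f)}  (21 atoms)
goal ⊆ F2  ⇒  h_max = 2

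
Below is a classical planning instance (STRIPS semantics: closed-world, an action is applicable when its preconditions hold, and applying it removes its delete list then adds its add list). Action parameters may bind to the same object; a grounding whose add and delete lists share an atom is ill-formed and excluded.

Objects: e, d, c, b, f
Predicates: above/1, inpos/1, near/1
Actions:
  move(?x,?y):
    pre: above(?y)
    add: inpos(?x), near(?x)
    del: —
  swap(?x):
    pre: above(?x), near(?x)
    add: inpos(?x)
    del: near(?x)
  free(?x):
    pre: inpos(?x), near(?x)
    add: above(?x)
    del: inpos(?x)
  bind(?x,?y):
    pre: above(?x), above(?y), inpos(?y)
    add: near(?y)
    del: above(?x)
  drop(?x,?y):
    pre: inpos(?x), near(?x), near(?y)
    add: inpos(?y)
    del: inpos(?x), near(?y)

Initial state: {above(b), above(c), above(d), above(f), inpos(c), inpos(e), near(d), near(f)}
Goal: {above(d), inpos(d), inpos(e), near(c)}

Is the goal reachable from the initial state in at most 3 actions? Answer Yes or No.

1. move(d,d)  →  {above(b), above(c), above(d), above(f), inpos(c), inpos(d), inpos(e), near(d), near(f)}
2. move(c,d)  →  {above(b), above(c), above(d), above(f), inpos(c), inpos(d), inpos(e), near(c), near(d), near(f)}
optimal plan length = 2; 2 ≤ 3

Yes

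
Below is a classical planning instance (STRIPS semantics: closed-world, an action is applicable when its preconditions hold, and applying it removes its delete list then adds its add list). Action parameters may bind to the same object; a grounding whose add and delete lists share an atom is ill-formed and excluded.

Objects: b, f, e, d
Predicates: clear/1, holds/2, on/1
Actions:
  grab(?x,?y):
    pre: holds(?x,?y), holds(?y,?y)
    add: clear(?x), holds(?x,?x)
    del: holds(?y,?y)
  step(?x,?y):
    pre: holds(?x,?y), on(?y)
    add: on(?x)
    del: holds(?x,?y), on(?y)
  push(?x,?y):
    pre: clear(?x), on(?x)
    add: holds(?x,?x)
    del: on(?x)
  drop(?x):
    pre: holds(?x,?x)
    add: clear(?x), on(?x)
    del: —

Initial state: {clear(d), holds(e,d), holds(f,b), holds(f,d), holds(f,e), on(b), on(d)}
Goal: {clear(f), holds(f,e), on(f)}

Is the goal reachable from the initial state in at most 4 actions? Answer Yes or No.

1. step(f,b)  →  {clear(d), holds(e,d), holds(f,d), holds(f,e), on(d), on(f)}
2. push(d,b)  →  {clear(d), holds(d,d), holds(e,d), holds(f,d), holds(f,e), on(f)}
3. grab(f,d)  →  {clear(d), clear(f), holds(e,d), holds(f,d), holds(f,e), holds(f,f), on(f)}
optimal plan length = 3; 3 ≤ 4

Yes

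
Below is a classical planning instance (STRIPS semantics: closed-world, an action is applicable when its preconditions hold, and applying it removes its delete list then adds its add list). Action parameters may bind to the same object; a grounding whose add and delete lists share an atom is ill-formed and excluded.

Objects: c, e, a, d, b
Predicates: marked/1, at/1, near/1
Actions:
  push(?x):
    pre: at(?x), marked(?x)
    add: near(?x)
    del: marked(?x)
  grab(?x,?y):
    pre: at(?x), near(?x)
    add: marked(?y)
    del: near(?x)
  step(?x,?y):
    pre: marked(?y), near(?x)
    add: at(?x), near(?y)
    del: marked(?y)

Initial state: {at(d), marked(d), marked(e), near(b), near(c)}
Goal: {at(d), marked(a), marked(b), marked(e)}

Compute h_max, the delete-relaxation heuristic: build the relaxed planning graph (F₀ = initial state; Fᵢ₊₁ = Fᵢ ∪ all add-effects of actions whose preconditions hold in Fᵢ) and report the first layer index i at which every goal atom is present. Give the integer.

2

F0 = init (5 atoms)
F1 = F0 ∪ {at(b), at(c), near(d), near(e)}  (9 atoms)
F2 = F1 ∪ {at(e), marked(a), marked(b), marked(c)}  (13 atoms)
goal ⊆ F2  ⇒  h_max = 2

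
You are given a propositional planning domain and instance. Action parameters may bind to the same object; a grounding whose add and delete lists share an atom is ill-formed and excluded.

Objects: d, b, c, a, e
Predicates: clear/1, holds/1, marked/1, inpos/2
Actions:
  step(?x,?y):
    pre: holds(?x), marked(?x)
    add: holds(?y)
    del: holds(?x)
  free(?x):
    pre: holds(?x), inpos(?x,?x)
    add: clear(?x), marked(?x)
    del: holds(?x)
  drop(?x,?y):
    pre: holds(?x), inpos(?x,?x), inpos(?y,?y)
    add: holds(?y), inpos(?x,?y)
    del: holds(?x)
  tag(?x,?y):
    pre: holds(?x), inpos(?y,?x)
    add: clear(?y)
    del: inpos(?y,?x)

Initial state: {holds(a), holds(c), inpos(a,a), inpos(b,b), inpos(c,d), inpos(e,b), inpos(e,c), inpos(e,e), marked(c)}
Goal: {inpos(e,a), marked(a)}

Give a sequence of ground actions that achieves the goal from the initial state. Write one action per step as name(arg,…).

1. step(c,e)  →  {holds(a), holds(e), inpos(a,a), inpos(b,b), inpos(c,d), inpos(e,b), inpos(e,c), inpos(e,e), marked(c)}
2. free(a)  →  {clear(a), holds(e), inpos(a,a), inpos(b,b), inpos(c,d), inpos(e,b), inpos(e,c), inpos(e,e), marked(a), marked(c)}
3. drop(e,a)  →  {clear(a), holds(a), inpos(a,a), inpos(b,b), inpos(c,d), inpos(e,a), inpos(e,b), inpos(e,c), inpos(e,e), marked(a), marked(c)}

step(c,e); free(a); drop(e,a)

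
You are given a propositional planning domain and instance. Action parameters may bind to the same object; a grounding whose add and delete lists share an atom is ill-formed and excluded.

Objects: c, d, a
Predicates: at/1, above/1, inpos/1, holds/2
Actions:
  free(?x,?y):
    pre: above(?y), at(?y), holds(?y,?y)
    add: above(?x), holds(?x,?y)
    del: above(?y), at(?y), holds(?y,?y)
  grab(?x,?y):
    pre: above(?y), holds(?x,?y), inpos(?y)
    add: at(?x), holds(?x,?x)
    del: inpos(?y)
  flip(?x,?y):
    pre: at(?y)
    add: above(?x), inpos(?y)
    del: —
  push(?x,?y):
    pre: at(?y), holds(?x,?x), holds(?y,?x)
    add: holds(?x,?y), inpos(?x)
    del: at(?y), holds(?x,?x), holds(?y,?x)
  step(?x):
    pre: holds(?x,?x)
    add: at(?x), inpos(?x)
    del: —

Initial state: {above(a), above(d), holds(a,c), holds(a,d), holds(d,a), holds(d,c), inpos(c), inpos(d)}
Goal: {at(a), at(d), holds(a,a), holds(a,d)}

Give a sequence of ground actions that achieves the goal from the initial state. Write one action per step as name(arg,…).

1. grab(a,d)  →  {above(a), above(d), at(a), holds(a,a), holds(a,c), holds(a,d), holds(d,a), holds(d,c), inpos(c)}
2. flip(c,a)  →  {above(a), above(c), above(d), at(a), holds(a,a), holds(a,c), holds(a,d), holds(d,a), holds(d,c), inpos(a), inpos(c)}
3. grab(d,c)  →  {above(a), above(c), above(d), at(a), at(d), holds(a,a), holds(a,c), holds(a,d), holds(d,a), holds(d,c), holds(d,d), inpos(a)}

grab(a,d); flip(c,a); grab(d,c)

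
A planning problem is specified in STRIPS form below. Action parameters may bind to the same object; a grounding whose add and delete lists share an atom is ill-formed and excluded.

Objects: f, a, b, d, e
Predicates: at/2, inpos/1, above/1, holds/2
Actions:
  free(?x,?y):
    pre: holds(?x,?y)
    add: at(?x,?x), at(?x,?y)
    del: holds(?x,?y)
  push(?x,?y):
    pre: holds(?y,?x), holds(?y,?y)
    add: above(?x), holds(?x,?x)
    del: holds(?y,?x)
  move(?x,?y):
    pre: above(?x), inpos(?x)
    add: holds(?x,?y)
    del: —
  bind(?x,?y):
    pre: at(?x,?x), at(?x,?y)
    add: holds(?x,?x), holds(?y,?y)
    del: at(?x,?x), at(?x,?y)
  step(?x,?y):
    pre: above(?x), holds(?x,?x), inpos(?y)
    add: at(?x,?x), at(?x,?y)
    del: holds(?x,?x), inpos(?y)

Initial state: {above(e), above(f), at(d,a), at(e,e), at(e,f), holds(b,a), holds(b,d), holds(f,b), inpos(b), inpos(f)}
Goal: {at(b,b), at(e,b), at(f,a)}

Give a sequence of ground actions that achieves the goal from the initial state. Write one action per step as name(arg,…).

free(b,a); move(f,a); free(f,a); bind(e,f); step(e,b)

1. free(b,a)  →  {above(e), above(f), at(b,a), at(b,b), at(d,a), at(e,e), at(e,f), holds(b,d), holds(f,b), inpos(b), inpos(f)}
2. move(f,a)  →  {above(e), above(f), at(b,a), at(b,b), at(d,a), at(e,e), at(e,f), holds(b,d), holds(f,a), holds(f,b), inpos(b), inpos(f)}
3. free(f,a)  →  {above(e), above(f), at(b,a), at(b,b), at(d,a), at(e,e), at(e,f), at(f,a), at(f,f), holds(b,d), holds(f,b), inpos(b), inpos(f)}
4. bind(e,f)  →  {above(e), above(f), at(b,a), at(b,b), at(d,a), at(f,a), at(f,f), holds(b,d), holds(e,e), holds(f,b), holds(f,f), inpos(b), inpos(f)}
5. step(e,b)  →  {above(e), above(f), at(b,a), at(b,b), at(d,a), at(e,b), at(e,e), at(f,a), at(f,f), holds(b,d), holds(f,b), holds(f,f), inpos(f)}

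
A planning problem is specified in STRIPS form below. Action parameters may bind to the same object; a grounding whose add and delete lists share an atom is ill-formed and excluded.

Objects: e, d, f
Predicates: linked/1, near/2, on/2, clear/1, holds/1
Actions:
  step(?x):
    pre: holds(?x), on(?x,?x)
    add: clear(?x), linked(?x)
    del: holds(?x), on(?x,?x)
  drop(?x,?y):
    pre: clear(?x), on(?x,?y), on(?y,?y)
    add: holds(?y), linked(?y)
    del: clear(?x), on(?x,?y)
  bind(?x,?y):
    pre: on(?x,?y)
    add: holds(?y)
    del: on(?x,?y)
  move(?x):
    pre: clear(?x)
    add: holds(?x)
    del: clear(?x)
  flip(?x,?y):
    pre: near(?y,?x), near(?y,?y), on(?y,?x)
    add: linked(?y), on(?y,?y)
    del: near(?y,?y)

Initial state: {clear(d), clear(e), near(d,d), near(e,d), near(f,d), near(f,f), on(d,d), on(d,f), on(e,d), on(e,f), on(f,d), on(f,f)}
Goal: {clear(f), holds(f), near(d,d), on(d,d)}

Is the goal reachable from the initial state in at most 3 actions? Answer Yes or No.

Yes

1. drop(e,f)  →  {clear(d), holds(f), linked(f), near(d,d), near(e,d), near(f,d), near(f,f), on(d,d), on(d,f), on(e,d), on(f,d), on(f,f)}
2. step(f)  →  {clear(d), clear(f), linked(f), near(d,d), near(e,d), near(f,d), near(f,f), on(d,d), on(d,f), on(e,d), on(f,d)}
3. bind(d,f)  →  {clear(d), clear(f), holds(f), linked(f), near(d,d), near(e,d), near(f,d), near(f,f), on(d,d), on(e,d), on(f,d)}
optimal plan length = 3; 3 ≤ 3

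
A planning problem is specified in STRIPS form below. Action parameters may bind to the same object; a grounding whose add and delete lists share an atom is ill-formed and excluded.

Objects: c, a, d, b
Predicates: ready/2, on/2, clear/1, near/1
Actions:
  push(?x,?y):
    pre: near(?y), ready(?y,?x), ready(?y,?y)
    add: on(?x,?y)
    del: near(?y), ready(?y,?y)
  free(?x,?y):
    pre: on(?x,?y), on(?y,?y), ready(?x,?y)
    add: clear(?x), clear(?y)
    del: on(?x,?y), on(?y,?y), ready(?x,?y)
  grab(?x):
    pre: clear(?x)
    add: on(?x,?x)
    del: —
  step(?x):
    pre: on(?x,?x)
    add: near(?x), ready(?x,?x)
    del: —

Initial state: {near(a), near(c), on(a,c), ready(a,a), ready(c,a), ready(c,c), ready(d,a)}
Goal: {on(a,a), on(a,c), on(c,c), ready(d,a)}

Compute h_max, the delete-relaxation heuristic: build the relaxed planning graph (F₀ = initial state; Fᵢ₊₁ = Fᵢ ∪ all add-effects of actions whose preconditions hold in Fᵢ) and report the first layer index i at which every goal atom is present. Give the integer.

1

F0 = init (7 atoms)
F1 = F0 ∪ {on(a,a), on(c,c)}  (9 atoms)
goal ⊆ F1  ⇒  h_max = 1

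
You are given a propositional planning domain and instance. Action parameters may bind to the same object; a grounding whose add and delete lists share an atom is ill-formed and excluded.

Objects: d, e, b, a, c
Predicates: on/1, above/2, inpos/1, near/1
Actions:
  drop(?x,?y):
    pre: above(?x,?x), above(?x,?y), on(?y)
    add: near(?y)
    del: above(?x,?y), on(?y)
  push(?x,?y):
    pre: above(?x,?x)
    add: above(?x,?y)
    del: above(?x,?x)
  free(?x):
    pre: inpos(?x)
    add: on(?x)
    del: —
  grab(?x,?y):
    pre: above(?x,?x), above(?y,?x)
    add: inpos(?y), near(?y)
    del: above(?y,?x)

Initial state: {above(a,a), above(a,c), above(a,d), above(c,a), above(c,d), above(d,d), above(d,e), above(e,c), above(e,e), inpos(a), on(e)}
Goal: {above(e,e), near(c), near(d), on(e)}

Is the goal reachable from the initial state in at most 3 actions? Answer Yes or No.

Yes

1. grab(d,d)  →  {above(a,a), above(a,c), above(a,d), above(c,a), above(c,d), above(d,e), above(e,c), above(e,e), inpos(a), inpos(d), near(d), on(e)}
2. grab(a,c)  →  {above(a,a), above(a,c), above(a,d), above(c,d), above(d,e), above(e,c), above(e,e), inpos(a), inpos(c), inpos(d), near(c), near(d), on(e)}
optimal plan length = 2; 2 ≤ 3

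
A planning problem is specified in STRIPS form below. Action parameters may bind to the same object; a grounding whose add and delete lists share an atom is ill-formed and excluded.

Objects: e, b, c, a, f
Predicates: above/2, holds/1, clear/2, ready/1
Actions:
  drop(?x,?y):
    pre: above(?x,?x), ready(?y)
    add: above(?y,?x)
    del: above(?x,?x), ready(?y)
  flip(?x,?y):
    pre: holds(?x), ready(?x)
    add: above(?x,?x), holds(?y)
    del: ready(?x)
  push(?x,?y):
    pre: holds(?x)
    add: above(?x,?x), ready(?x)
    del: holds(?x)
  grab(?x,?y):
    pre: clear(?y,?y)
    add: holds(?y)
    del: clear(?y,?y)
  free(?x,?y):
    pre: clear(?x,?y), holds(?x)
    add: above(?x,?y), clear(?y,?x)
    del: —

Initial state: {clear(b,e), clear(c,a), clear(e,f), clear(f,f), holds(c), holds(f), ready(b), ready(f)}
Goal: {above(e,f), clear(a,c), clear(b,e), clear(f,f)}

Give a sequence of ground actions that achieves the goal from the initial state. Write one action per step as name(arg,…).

1. flip(f,e)  →  {above(f,f), clear(b,e), clear(c,a), clear(e,f), clear(f,f), holds(c), holds(e), holds(f), ready(b)}
2. free(e,f)  →  {above(e,f), above(f,f), clear(b,e), clear(c,a), clear(e,f), clear(f,e), clear(f,f), holds(c), holds(e), holds(f), ready(b)}
3. free(c,a)  →  {above(c,a), above(e,f), above(f,f), clear(a,c), clear(b,e), clear(c,a), clear(e,f), clear(f,e), clear(f,f), holds(c), holds(e), holds(f), ready(b)}

flip(f,e); free(e,f); free(c,a)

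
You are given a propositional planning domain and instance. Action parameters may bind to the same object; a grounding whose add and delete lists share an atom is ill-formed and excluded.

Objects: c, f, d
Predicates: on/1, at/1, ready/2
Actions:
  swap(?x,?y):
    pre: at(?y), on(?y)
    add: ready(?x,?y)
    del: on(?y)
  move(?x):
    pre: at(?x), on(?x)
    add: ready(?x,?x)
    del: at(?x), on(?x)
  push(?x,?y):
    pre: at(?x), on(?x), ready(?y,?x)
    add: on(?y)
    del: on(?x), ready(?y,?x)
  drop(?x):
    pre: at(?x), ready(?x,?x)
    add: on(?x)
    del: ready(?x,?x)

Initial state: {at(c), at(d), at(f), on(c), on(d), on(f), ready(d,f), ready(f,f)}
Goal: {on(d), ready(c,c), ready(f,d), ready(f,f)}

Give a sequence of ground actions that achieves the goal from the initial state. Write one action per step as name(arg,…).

swap(c,c); swap(f,d); push(f,d)

1. swap(c,c)  →  {at(c), at(d), at(f), on(d), on(f), ready(c,c), ready(d,f), ready(f,f)}
2. swap(f,d)  →  {at(c), at(d), at(f), on(f), ready(c,c), ready(d,f), ready(f,d), ready(f,f)}
3. push(f,d)  →  {at(c), at(d), at(f), on(d), ready(c,c), ready(f,d), ready(f,f)}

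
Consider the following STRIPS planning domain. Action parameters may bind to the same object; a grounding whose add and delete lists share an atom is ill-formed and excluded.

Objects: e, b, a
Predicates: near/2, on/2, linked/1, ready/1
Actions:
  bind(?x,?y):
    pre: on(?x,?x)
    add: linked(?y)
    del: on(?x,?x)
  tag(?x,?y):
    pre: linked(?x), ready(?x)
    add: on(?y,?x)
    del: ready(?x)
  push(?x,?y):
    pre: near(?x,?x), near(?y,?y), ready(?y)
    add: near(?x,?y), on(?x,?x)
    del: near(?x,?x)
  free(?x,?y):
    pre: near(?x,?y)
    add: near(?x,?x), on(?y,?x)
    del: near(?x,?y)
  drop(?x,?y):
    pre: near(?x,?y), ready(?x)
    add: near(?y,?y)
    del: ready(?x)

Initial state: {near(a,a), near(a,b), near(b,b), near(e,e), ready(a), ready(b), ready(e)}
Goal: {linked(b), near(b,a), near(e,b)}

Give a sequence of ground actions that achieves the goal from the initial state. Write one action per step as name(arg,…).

push(e,b); bind(e,b); push(b,a)

1. push(e,b)  →  {near(a,a), near(a,b), near(b,b), near(e,b), on(e,e), ready(a), ready(b), ready(e)}
2. bind(e,b)  →  {linked(b), near(a,a), near(a,b), near(b,b), near(e,b), ready(a), ready(b), ready(e)}
3. push(b,a)  →  {linked(b), near(a,a), near(a,b), near(b,a), near(e,b), on(b,b), ready(a), ready(b), ready(e)}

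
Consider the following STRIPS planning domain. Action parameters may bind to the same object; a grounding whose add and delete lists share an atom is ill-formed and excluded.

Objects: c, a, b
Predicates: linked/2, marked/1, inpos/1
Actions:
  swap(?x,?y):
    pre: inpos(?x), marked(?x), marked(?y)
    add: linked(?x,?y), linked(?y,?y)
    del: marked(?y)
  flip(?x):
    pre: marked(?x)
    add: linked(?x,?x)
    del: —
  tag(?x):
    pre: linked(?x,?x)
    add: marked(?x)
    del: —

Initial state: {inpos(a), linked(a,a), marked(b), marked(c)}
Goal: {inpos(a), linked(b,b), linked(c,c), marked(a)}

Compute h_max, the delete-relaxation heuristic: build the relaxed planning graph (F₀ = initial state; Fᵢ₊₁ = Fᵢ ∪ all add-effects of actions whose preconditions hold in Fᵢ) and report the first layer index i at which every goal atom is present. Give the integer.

1

F0 = init (4 atoms)
F1 = F0 ∪ {linked(b,b), linked(c,c), marked(a)}  (7 atoms)
goal ⊆ F1  ⇒  h_max = 1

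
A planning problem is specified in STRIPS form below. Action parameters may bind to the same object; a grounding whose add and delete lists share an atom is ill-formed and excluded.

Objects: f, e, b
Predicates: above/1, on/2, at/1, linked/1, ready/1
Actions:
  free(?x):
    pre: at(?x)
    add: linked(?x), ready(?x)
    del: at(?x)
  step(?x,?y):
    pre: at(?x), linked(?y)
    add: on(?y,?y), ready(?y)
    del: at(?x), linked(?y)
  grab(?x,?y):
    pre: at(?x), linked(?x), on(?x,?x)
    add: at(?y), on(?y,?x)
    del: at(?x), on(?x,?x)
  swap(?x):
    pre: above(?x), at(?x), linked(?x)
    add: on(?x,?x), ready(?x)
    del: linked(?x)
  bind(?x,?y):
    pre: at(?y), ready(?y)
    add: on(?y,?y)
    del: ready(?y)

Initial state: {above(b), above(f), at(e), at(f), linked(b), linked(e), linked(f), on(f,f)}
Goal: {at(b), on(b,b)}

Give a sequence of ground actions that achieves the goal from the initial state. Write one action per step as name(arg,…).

step(e,b); grab(f,b)

1. step(e,b)  →  {above(b), above(f), at(f), linked(e), linked(f), on(b,b), on(f,f), ready(b)}
2. grab(f,b)  →  {above(b), above(f), at(b), linked(e), linked(f), on(b,b), on(b,f), ready(b)}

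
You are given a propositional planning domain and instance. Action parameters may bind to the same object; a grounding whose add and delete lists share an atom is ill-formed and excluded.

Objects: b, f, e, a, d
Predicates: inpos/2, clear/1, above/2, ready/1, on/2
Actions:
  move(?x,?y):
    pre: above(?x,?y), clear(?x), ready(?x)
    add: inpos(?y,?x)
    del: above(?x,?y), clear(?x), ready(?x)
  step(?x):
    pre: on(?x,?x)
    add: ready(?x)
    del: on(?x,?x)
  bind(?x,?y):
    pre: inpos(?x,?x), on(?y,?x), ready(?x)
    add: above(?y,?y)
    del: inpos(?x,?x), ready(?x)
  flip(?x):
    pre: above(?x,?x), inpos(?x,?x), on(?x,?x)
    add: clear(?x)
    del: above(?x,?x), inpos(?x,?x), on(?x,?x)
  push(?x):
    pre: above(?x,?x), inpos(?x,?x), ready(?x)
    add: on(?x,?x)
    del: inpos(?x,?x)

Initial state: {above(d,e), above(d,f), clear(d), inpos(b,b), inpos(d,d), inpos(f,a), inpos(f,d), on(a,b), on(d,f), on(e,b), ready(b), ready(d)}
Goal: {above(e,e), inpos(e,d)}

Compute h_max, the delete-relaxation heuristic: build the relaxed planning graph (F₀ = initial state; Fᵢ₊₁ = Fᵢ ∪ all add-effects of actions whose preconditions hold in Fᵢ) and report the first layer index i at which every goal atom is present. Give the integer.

1

F0 = init (12 atoms)
F1 = F0 ∪ {above(a,a), above(e,e), inpos(e,d)}  (15 atoms)
goal ⊆ F1  ⇒  h_max = 1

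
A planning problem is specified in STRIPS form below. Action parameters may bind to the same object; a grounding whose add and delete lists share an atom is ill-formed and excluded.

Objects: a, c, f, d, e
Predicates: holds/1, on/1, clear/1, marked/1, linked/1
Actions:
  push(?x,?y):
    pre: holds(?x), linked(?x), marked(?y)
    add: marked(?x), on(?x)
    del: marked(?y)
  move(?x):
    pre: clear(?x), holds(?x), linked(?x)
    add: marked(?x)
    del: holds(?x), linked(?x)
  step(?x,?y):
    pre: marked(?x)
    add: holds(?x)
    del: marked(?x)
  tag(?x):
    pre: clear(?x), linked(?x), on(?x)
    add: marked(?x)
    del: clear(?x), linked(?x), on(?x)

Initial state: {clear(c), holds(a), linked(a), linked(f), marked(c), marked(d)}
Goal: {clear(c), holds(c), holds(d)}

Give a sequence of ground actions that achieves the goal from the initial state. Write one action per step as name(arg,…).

1. step(c,a)  →  {clear(c), holds(a), holds(c), linked(a), linked(f), marked(d)}
2. step(d,a)  →  {clear(c), holds(a), holds(c), holds(d), linked(a), linked(f)}

step(c,a); step(d,a)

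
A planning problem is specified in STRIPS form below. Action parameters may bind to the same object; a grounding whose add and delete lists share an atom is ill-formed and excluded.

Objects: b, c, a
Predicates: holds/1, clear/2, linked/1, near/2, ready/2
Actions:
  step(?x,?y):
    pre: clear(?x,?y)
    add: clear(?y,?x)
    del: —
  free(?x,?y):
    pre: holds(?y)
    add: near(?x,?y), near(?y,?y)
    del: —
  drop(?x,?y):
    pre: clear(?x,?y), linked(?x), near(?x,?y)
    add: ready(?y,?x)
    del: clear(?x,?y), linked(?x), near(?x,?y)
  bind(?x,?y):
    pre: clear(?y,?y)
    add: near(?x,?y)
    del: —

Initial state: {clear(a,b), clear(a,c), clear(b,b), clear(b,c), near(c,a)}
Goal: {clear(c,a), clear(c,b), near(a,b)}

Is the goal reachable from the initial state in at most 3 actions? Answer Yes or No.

Yes

1. step(b,c)  →  {clear(a,b), clear(a,c), clear(b,b), clear(b,c), clear(c,b), near(c,a)}
2. step(a,c)  →  {clear(a,b), clear(a,c), clear(b,b), clear(b,c), clear(c,a), clear(c,b), near(c,a)}
3. bind(a,b)  →  {clear(a,b), clear(a,c), clear(b,b), clear(b,c), clear(c,a), clear(c,b), near(a,b), near(c,a)}
optimal plan length = 3; 3 ≤ 3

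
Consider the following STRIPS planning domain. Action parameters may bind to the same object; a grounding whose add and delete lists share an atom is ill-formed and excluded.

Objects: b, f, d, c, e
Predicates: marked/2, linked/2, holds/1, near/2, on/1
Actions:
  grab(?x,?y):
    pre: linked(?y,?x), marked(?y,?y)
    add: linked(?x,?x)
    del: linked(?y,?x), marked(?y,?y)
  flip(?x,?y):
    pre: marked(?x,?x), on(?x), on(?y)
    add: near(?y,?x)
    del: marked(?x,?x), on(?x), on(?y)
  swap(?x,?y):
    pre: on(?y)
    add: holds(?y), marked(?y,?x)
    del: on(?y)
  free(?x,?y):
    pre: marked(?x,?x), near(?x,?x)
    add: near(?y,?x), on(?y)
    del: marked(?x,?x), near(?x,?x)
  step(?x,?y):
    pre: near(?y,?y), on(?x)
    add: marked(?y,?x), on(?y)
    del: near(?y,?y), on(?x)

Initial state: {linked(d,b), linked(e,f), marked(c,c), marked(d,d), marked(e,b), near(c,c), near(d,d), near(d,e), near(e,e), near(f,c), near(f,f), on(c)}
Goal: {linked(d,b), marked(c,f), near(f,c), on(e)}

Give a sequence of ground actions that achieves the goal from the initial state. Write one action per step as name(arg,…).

swap(f,c); free(d,e)

1. swap(f,c)  →  {holds(c), linked(d,b), linked(e,f), marked(c,c), marked(c,f), marked(d,d), marked(e,b), near(c,c), near(d,d), near(d,e), near(e,e), near(f,c), near(f,f)}
2. free(d,e)  →  {holds(c), linked(d,b), linked(e,f), marked(c,c), marked(c,f), marked(e,b), near(c,c), near(d,e), near(e,d), near(e,e), near(f,c), near(f,f), on(e)}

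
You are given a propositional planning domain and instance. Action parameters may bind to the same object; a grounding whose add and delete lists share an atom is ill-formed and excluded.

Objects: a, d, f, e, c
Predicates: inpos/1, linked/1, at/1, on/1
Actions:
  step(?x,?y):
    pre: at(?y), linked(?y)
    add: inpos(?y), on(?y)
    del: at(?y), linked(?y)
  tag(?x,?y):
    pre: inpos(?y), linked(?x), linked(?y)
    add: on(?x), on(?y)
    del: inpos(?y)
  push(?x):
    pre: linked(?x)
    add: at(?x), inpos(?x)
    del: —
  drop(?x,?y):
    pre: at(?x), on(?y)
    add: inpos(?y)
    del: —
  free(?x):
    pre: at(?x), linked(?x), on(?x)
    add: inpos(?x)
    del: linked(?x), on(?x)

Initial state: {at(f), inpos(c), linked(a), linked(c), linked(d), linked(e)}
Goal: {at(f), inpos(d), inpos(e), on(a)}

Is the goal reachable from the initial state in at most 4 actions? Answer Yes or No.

1. tag(a,c)  →  {at(f), linked(a), linked(c), linked(d), linked(e), on(a), on(c)}
2. push(d)  →  {at(d), at(f), inpos(d), linked(a), linked(c), linked(d), linked(e), on(a), on(c)}
3. push(e)  →  {at(d), at(e), at(f), inpos(d), inpos(e), linked(a), linked(c), linked(d), linked(e), on(a), on(c)}
optimal plan length = 3; 3 ≤ 4

Yes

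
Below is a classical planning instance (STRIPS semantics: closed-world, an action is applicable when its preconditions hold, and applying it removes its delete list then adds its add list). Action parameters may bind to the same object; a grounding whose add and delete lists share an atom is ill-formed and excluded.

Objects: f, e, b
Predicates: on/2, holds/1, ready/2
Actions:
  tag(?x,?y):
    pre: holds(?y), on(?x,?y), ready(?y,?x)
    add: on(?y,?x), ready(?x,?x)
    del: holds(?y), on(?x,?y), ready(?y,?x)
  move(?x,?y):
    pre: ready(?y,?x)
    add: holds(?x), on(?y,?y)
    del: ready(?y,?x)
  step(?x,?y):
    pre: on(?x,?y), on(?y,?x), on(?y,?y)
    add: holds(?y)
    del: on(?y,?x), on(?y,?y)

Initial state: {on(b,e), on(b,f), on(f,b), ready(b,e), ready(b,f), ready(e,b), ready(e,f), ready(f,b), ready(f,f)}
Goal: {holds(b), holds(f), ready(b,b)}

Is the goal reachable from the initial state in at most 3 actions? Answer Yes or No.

No

1. move(f,f)  →  {holds(f), on(b,e), on(b,f), on(f,b), on(f,f), ready(b,e), ready(b,f), ready(e,b), ready(e,f), ready(f,b)}
2. tag(b,f)  →  {on(b,e), on(f,b), on(f,f), ready(b,b), ready(b,e), ready(b,f), ready(e,b), ready(e,f)}
3. move(f,e)  →  {holds(f), on(b,e), on(e,e), on(f,b), on(f,f), ready(b,b), ready(b,e), ready(b,f), ready(e,b)}
4. move(b,e)  →  {holds(b), holds(f), on(b,e), on(e,e), on(f,b), on(f,f), ready(b,b), ready(b,e), ready(b,f)}
optimal plan length = 4; 4 > 3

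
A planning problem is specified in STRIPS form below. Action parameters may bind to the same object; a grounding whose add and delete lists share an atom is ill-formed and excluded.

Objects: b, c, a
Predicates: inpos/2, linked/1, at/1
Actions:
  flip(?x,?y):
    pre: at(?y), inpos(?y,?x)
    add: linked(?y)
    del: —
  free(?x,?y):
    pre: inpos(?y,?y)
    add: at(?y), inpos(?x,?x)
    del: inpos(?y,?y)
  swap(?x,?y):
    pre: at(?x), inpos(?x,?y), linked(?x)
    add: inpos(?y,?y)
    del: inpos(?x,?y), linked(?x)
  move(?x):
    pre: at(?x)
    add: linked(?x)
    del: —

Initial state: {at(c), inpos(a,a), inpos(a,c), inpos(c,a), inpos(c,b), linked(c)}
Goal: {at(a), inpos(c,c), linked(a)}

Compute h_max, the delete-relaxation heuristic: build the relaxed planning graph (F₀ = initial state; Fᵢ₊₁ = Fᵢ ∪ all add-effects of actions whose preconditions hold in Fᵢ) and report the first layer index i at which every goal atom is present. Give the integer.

2

F0 = init (6 atoms)
F1 = F0 ∪ {at(a), inpos(b,b), inpos(c,c)}  (9 atoms)
F2 = F1 ∪ {at(b), linked(a)}  (11 atoms)
goal ⊆ F2  ⇒  h_max = 2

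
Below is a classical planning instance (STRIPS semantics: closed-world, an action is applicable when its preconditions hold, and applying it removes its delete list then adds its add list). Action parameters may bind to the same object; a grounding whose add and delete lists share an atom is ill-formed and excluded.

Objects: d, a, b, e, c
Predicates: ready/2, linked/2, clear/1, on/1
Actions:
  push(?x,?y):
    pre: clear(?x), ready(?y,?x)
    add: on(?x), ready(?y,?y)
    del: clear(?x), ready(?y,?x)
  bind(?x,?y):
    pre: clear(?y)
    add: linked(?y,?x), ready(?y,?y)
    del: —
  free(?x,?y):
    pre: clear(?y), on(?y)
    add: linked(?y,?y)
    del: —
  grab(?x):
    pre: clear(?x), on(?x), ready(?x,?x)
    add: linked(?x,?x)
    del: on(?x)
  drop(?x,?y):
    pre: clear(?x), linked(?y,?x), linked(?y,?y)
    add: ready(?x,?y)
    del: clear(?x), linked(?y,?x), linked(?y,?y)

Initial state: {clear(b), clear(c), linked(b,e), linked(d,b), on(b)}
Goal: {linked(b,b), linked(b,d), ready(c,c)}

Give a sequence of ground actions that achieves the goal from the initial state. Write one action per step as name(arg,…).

bind(d,b); bind(d,c); bind(b,b)

1. bind(d,b)  →  {clear(b), clear(c), linked(b,d), linked(b,e), linked(d,b), on(b), ready(b,b)}
2. bind(d,c)  →  {clear(b), clear(c), linked(b,d), linked(b,e), linked(c,d), linked(d,b), on(b), ready(b,b), ready(c,c)}
3. bind(b,b)  →  {clear(b), clear(c), linked(b,b), linked(b,d), linked(b,e), linked(c,d), linked(d,b), on(b), ready(b,b), ready(c,c)}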